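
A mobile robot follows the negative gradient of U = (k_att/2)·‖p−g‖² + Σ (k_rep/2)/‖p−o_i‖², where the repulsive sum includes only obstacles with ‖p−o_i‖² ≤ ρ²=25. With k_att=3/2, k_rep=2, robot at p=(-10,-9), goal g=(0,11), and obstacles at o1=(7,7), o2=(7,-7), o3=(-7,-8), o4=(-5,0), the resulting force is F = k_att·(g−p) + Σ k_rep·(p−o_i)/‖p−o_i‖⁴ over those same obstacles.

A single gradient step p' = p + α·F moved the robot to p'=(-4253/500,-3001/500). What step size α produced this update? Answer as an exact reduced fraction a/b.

F_att = 3/2·(g−p) = 3/2·(10,20) = (15.0000,30.0000)
o1: d²=545 > ρ²=25 → inactive
o2: d²=293 > ρ²=25 → inactive
o3: d²=10 ≤ ρ²=25; F_rep = 2·(-3,-1)/10² = (-0.0600,-0.0200)
o4: d²=106 > ρ²=25 → inactive
F = F_att + ΣF_rep = (14.9400,29.9800)
Δp = p'−p = (1.4940,2.9980); α = Δx/Fx = (747/500) / (747/50) = 1/10
check: Δy/Fy = (1499/500) / (1499/50) = 1/10 ✓

α = 1/10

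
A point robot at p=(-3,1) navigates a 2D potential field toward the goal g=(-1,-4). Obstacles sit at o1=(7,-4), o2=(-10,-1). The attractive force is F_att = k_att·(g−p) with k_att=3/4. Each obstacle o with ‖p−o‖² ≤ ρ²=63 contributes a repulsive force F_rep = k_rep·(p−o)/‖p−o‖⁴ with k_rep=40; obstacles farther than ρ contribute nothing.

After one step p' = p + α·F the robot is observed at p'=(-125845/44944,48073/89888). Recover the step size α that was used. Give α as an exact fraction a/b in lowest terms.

F_att = 3/4·(g−p) = 3/4·(2,-5) = (1.5000,-3.7500)
o1: d²=125 > ρ²=63 → inactive
o2: d²=53 ≤ ρ²=63; F_rep = 40·(7,2)/53² = (0.0997,0.0285)
F = F_att + ΣF_rep = (1.5997,-3.7215)
Δp = p'−p = (0.2000,-0.4652); α = Δx/Fx = (8987/44944) / (8987/5618) = 1/8
check: Δy/Fy = (-41815/89888) / (-41815/11236) = 1/8 ✓

α = 1/8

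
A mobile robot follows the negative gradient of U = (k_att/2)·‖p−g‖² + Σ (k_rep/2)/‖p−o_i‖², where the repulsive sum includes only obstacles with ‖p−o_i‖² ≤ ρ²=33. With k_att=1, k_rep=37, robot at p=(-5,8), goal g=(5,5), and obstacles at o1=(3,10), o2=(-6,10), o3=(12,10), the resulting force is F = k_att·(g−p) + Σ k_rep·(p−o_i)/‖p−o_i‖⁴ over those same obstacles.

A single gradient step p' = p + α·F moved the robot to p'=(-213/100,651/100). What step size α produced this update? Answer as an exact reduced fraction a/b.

α = 1/4

F_att = 1·(g−p) = 1·(10,-3) = (10.0000,-3.0000)
o1: d²=68 > ρ²=33 → inactive
o2: d²=5 ≤ ρ²=33; F_rep = 37·(1,-2)/5² = (1.4800,-2.9600)
o3: d²=293 > ρ²=33 → inactive
F = F_att + ΣF_rep = (11.4800,-5.9600)
Δp = p'−p = (2.8700,-1.4900); α = Δx/Fx = (287/100) / (287/25) = 1/4
check: Δy/Fy = (-149/100) / (-149/25) = 1/4 ✓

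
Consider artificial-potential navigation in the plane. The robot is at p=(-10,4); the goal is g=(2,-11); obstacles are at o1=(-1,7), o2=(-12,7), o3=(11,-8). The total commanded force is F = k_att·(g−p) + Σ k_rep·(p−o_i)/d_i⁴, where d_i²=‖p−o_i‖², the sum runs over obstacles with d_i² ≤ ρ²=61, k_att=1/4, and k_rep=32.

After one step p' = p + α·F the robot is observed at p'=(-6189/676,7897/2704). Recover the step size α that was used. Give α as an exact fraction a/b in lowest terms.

F_att = 1/4·(g−p) = 1/4·(12,-15) = (3.0000,-3.7500)
o1: d²=90 > ρ²=61 → inactive
o2: d²=13 ≤ ρ²=61; F_rep = 32·(2,-3)/13² = (0.3787,-0.5680)
o3: d²=585 > ρ²=61 → inactive
F = F_att + ΣF_rep = (3.3787,-4.3180)
Δp = p'−p = (0.8447,-1.0795); α = Δx/Fx = (571/676) / (571/169) = 1/4
check: Δy/Fy = (-2919/2704) / (-2919/676) = 1/4 ✓

α = 1/4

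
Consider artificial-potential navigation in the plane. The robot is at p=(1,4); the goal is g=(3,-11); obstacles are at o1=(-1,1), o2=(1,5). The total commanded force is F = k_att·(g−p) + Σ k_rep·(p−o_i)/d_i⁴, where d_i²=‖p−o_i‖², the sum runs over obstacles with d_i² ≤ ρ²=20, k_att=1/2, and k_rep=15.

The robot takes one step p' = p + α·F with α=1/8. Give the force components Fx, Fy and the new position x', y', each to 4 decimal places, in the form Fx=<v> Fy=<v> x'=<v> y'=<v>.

Fx=1.1775 Fy=-22.2337 x'=1.1472 y'=1.2208

F_att = 1/2·(g−p) = 1/2·(2,-15) = (1.0000,-7.5000)
o1: d²=13 ≤ ρ²=20; F_rep = 15·(2,3)/13² = (0.1775,0.2663)
o2: d²=1 ≤ ρ²=20; F_rep = 15·(0,-1)/1² = (0.0000,-15.0000)
F = F_att + ΣF_rep = (1.1775,-22.2337)
p' = p + 1/8·F = (1.1472,1.2208)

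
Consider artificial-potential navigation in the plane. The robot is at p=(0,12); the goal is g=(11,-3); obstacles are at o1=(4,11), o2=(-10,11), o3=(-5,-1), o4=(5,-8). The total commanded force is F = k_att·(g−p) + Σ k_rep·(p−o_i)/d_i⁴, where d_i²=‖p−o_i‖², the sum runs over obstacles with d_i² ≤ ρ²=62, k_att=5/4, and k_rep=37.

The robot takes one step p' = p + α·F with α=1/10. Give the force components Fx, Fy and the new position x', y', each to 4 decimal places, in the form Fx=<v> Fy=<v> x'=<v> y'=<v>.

Fx=13.2379 Fy=-18.6220 x'=1.3238 y'=10.1378

F_att = 5/4·(g−p) = 5/4·(11,-15) = (13.7500,-18.7500)
o1: d²=17 ≤ ρ²=62; F_rep = 37·(-4,1)/17² = (-0.5121,0.1280)
o2: d²=101 > ρ²=62 → inactive
o3: d²=194 > ρ²=62 → inactive
o4: d²=425 > ρ²=62 → inactive
F = F_att + ΣF_rep = (13.2379,-18.6220)
p' = p + 1/10·F = (1.3238,10.1378)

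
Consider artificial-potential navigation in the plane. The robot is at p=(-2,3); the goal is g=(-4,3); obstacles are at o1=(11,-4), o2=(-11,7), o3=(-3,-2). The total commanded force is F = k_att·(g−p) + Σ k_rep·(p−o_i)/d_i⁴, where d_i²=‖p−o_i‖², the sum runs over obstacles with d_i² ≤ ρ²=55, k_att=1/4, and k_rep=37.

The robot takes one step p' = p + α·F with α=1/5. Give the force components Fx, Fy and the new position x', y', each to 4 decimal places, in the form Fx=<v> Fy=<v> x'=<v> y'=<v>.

F_att = 1/4·(g−p) = 1/4·(-2,0) = (-0.5000,0.0000)
o1: d²=218 > ρ²=55 → inactive
o2: d²=97 > ρ²=55 → inactive
o3: d²=26 ≤ ρ²=55; F_rep = 37·(1,5)/26² = (0.0547,0.2737)
F = F_att + ΣF_rep = (-0.4453,0.2737)
p' = p + 1/5·F = (-2.0891,3.0547)

Fx=-0.4453 Fy=0.2737 x'=-2.0891 y'=3.0547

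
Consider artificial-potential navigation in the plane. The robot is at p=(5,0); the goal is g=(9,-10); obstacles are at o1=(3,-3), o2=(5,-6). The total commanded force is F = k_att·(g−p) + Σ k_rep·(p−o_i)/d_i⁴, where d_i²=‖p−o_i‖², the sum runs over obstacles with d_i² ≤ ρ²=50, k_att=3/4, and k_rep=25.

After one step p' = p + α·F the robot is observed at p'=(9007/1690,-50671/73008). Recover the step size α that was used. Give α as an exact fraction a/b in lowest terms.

α = 1/10

F_att = 3/4·(g−p) = 3/4·(4,-10) = (3.0000,-7.5000)
o1: d²=13 ≤ ρ²=50; F_rep = 25·(2,3)/13² = (0.2959,0.4438)
o2: d²=36 ≤ ρ²=50; F_rep = 25·(0,6)/36² = (0.0000,0.1157)
F = F_att + ΣF_rep = (3.2959,-6.9405)
Δp = p'−p = (0.3296,-0.6940); α = Δx/Fx = (557/1690) / (557/169) = 1/10
check: Δy/Fy = (-50671/73008) / (-253355/36504) = 1/10 ✓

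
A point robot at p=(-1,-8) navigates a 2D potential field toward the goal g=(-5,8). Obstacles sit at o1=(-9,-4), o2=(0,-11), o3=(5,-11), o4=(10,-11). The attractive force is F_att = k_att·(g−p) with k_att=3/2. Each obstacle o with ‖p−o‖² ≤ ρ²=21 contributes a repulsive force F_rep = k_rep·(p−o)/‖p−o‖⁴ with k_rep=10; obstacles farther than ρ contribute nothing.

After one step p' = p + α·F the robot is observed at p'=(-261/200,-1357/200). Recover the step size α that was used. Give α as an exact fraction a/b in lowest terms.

α = 1/20

F_att = 3/2·(g−p) = 3/2·(-4,16) = (-6.0000,24.0000)
o1: d²=80 > ρ²=21 → inactive
o2: d²=10 ≤ ρ²=21; F_rep = 10·(-1,3)/10² = (-0.1000,0.3000)
o3: d²=45 > ρ²=21 → inactive
o4: d²=130 > ρ²=21 → inactive
F = F_att + ΣF_rep = (-6.1000,24.3000)
Δp = p'−p = (-0.3050,1.2150); α = Δx/Fx = (-61/200) / (-61/10) = 1/20
check: Δy/Fy = (243/200) / (243/10) = 1/20 ✓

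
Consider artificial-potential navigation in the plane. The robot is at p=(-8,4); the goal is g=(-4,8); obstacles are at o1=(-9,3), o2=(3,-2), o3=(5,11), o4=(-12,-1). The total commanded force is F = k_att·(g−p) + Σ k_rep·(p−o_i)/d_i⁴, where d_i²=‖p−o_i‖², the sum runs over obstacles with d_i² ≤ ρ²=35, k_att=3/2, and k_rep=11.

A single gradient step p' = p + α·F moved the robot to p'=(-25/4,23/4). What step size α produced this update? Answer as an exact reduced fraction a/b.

α = 1/5

F_att = 3/2·(g−p) = 3/2·(4,4) = (6.0000,6.0000)
o1: d²=2 ≤ ρ²=35; F_rep = 11·(1,1)/2² = (2.7500,2.7500)
o2: d²=157 > ρ²=35 → inactive
o3: d²=218 > ρ²=35 → inactive
o4: d²=41 > ρ²=35 → inactive
F = F_att + ΣF_rep = (8.7500,8.7500)
Δp = p'−p = (1.7500,1.7500); α = Δx/Fx = (7/4) / (35/4) = 1/5
check: Δy/Fy = (7/4) / (35/4) = 1/5 ✓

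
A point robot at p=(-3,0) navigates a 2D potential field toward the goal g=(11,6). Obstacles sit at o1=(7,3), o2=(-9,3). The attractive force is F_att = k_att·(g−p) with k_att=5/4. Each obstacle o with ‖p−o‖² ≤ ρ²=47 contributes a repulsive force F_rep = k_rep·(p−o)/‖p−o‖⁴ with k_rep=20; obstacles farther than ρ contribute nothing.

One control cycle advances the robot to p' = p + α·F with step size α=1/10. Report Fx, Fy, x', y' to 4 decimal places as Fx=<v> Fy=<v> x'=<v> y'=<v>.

F_att = 5/4·(g−p) = 5/4·(14,6) = (17.5000,7.5000)
o1: d²=109 > ρ²=47 → inactive
o2: d²=45 ≤ ρ²=47; F_rep = 20·(6,-3)/45² = (0.0593,-0.0296)
F = F_att + ΣF_rep = (17.5593,7.4704)
p' = p + 1/10·F = (-1.2441,0.7470)

Fx=17.5593 Fy=7.4704 x'=-1.2441 y'=0.7470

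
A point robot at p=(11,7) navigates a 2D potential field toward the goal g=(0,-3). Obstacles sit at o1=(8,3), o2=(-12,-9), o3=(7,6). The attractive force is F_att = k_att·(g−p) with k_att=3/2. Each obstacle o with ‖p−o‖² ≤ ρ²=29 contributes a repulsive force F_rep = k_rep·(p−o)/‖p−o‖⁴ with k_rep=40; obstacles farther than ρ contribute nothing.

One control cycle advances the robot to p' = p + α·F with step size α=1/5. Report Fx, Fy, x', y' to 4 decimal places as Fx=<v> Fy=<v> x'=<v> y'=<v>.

F_att = 3/2·(g−p) = 3/2·(-11,-10) = (-16.5000,-15.0000)
o1: d²=25 ≤ ρ²=29; F_rep = 40·(3,4)/25² = (0.1920,0.2560)
o2: d²=785 > ρ²=29 → inactive
o3: d²=17 ≤ ρ²=29; F_rep = 40·(4,1)/17² = (0.5536,0.1384)
F = F_att + ΣF_rep = (-15.7544,-14.6056)
p' = p + 1/5·F = (7.8491,4.0789)

Fx=-15.7544 Fy=-14.6056 x'=7.8491 y'=4.0789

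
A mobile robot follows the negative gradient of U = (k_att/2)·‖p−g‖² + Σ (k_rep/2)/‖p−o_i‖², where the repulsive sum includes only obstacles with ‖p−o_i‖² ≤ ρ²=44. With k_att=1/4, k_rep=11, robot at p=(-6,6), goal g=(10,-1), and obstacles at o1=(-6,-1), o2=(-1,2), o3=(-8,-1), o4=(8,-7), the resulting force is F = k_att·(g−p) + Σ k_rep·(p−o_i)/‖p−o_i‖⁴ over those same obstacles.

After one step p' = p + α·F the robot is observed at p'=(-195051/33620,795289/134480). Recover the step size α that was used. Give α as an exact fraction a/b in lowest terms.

F_att = 1/4·(g−p) = 1/4·(16,-7) = (4.0000,-1.7500)
o1: d²=49 > ρ²=44 → inactive
o2: d²=41 ≤ ρ²=44; F_rep = 11·(-5,4)/41² = (-0.0327,0.0262)
o3: d²=53 > ρ²=44 → inactive
o4: d²=365 > ρ²=44 → inactive
F = F_att + ΣF_rep = (3.9673,-1.7238)
Δp = p'−p = (0.1984,-0.0862); α = Δx/Fx = (6669/33620) / (6669/1681) = 1/20
check: Δy/Fy = (-11591/134480) / (-11591/6724) = 1/20 ✓

α = 1/20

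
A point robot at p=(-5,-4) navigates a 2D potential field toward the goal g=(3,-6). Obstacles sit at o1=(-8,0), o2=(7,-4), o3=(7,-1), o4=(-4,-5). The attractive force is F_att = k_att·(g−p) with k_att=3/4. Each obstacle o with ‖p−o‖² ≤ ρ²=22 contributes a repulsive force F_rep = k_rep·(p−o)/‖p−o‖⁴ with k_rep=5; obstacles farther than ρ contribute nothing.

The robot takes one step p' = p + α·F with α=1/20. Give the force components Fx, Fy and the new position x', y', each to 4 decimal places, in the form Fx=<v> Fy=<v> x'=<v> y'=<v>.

Fx=4.7500 Fy=-0.2500 x'=-4.7625 y'=-4.0125

F_att = 3/4·(g−p) = 3/4·(8,-2) = (6.0000,-1.5000)
o1: d²=25 > ρ²=22 → inactive
o2: d²=144 > ρ²=22 → inactive
o3: d²=153 > ρ²=22 → inactive
o4: d²=2 ≤ ρ²=22; F_rep = 5·(-1,1)/2² = (-1.2500,1.2500)
F = F_att + ΣF_rep = (4.7500,-0.2500)
p' = p + 1/20·F = (-4.7625,-4.0125)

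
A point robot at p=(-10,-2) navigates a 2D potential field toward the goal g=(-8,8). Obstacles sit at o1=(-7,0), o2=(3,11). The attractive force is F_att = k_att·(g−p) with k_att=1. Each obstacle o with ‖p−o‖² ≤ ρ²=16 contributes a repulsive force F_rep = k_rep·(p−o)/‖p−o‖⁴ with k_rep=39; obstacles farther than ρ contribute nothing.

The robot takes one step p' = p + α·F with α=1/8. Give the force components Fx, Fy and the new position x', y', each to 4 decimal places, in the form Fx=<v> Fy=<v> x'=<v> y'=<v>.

F_att = 1·(g−p) = 1·(2,10) = (2.0000,10.0000)
o1: d²=13 ≤ ρ²=16; F_rep = 39·(-3,-2)/13² = (-0.6923,-0.4615)
o2: d²=338 > ρ²=16 → inactive
F = F_att + ΣF_rep = (1.3077,9.5385)
p' = p + 1/8·F = (-9.8365,-0.8077)

Fx=1.3077 Fy=9.5385 x'=-9.8365 y'=-0.8077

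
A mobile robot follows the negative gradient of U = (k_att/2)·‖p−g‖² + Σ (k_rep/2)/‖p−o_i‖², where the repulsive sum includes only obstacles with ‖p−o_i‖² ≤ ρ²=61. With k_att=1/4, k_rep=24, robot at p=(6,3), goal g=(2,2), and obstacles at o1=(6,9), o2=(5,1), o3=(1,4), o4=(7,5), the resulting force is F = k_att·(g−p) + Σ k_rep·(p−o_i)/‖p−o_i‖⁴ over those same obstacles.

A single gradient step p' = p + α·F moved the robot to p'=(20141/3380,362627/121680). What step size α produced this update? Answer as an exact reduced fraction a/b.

α = 1/20

F_att = 1/4·(g−p) = 1/4·(-4,-1) = (-1.0000,-0.2500)
o1: d²=36 ≤ ρ²=61; F_rep = 24·(0,-6)/36² = (0.0000,-0.1111)
o2: d²=5 ≤ ρ²=61; F_rep = 24·(1,2)/5² = (0.9600,1.9200)
o3: d²=26 ≤ ρ²=61; F_rep = 24·(5,-1)/26² = (0.1775,-0.0355)
o4: d²=5 ≤ ρ²=61; F_rep = 24·(-1,-2)/5² = (-0.9600,-1.9200)
F = F_att + ΣF_rep = (-0.8225,-0.3966)
Δp = p'−p = (-0.0411,-0.0198); α = Δx/Fx = (-139/3380) / (-139/169) = 1/20
check: Δy/Fy = (-2413/121680) / (-2413/6084) = 1/20 ✓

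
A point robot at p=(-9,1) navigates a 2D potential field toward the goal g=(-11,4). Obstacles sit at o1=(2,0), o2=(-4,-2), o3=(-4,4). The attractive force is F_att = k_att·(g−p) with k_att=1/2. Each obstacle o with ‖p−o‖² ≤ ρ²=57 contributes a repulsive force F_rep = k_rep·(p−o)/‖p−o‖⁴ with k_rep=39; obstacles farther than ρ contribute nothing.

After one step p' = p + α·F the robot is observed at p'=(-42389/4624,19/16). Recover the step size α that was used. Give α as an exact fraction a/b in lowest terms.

α = 1/8

F_att = 1/2·(g−p) = 1/2·(-2,3) = (-1.0000,1.5000)
o1: d²=122 > ρ²=57 → inactive
o2: d²=34 ≤ ρ²=57; F_rep = 39·(-5,3)/34² = (-0.1687,0.1012)
o3: d²=34 ≤ ρ²=57; F_rep = 39·(-5,-3)/34² = (-0.1687,-0.1012)
F = F_att + ΣF_rep = (-1.3374,1.5000)
Δp = p'−p = (-0.1672,0.1875); α = Δx/Fx = (-773/4624) / (-773/578) = 1/8
check: Δy/Fy = (3/16) / (3/2) = 1/8 ✓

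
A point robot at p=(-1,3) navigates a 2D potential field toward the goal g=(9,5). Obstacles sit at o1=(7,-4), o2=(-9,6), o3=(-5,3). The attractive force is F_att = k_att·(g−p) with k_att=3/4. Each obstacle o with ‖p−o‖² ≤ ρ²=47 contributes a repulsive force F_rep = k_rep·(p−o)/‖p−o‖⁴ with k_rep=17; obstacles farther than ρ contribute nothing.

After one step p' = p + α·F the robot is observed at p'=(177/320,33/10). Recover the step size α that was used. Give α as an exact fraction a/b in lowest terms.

F_att = 3/4·(g−p) = 3/4·(10,2) = (7.5000,1.5000)
o1: d²=113 > ρ²=47 → inactive
o2: d²=73 > ρ²=47 → inactive
o3: d²=16 ≤ ρ²=47; F_rep = 17·(4,0)/16² = (0.2656,0.0000)
F = F_att + ΣF_rep = (7.7656,1.5000)
Δp = p'−p = (1.5531,0.3000); α = Δx/Fx = (497/320) / (497/64) = 1/5
check: Δy/Fy = (3/10) / (3/2) = 1/5 ✓

α = 1/5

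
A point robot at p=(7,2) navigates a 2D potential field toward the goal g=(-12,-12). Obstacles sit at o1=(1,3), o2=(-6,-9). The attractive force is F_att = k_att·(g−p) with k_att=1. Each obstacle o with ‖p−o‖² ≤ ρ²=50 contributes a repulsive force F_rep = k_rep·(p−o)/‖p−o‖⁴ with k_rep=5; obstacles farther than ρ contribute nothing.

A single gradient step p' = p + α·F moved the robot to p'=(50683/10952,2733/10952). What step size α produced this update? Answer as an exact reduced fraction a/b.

α = 1/8

F_att = 1·(g−p) = 1·(-19,-14) = (-19.0000,-14.0000)
o1: d²=37 ≤ ρ²=50; F_rep = 5·(6,-1)/37² = (0.0219,-0.0037)
o2: d²=290 > ρ²=50 → inactive
F = F_att + ΣF_rep = (-18.9781,-14.0037)
Δp = p'−p = (-2.3723,-1.7505); α = Δx/Fx = (-25981/10952) / (-25981/1369) = 1/8
check: Δy/Fy = (-19171/10952) / (-19171/1369) = 1/8 ✓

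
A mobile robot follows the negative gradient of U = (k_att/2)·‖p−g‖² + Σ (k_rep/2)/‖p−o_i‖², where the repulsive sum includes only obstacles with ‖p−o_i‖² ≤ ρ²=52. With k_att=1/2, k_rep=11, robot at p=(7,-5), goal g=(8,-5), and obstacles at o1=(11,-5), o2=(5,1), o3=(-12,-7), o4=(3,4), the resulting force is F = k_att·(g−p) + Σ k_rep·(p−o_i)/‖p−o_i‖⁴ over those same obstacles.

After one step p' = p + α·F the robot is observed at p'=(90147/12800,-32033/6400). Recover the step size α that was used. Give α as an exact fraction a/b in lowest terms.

F_att = 1/2·(g−p) = 1/2·(1,0) = (0.5000,0.0000)
o1: d²=16 ≤ ρ²=52; F_rep = 11·(-4,0)/16² = (-0.1719,0.0000)
o2: d²=40 ≤ ρ²=52; F_rep = 11·(2,-6)/40² = (0.0138,-0.0413)
o3: d²=365 > ρ²=52 → inactive
o4: d²=97 > ρ²=52 → inactive
F = F_att + ΣF_rep = (0.3419,-0.0413)
Δp = p'−p = (0.0427,-0.0052); α = Δx/Fx = (547/12800) / (547/1600) = 1/8
check: Δy/Fy = (-33/6400) / (-33/800) = 1/8 ✓

α = 1/8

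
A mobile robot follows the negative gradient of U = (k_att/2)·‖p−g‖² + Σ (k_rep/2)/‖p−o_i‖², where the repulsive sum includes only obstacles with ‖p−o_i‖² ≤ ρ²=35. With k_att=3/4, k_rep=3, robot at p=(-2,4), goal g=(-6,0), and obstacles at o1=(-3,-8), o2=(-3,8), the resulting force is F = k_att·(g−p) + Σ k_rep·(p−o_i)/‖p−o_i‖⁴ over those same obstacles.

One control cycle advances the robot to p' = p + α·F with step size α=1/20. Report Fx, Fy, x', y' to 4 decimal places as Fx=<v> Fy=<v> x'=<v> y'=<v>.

F_att = 3/4·(g−p) = 3/4·(-4,-4) = (-3.0000,-3.0000)
o1: d²=145 > ρ²=35 → inactive
o2: d²=17 ≤ ρ²=35; F_rep = 3·(1,-4)/17² = (0.0104,-0.0415)
F = F_att + ΣF_rep = (-2.9896,-3.0415)
p' = p + 1/20·F = (-2.1495,3.8479)

Fx=-2.9896 Fy=-3.0415 x'=-2.1495 y'=3.8479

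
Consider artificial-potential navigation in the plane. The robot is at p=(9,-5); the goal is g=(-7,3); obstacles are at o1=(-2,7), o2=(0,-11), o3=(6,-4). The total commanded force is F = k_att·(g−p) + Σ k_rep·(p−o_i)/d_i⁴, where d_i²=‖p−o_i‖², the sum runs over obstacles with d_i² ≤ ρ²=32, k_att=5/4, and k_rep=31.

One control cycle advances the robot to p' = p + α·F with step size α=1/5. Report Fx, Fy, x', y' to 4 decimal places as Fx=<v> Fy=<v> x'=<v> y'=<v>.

F_att = 5/4·(g−p) = 5/4·(-16,8) = (-20.0000,10.0000)
o1: d²=265 > ρ²=32 → inactive
o2: d²=117 > ρ²=32 → inactive
o3: d²=10 ≤ ρ²=32; F_rep = 31·(3,-1)/10² = (0.9300,-0.3100)
F = F_att + ΣF_rep = (-19.0700,9.6900)
p' = p + 1/5·F = (5.1860,-3.0620)

Fx=-19.0700 Fy=9.6900 x'=5.1860 y'=-3.0620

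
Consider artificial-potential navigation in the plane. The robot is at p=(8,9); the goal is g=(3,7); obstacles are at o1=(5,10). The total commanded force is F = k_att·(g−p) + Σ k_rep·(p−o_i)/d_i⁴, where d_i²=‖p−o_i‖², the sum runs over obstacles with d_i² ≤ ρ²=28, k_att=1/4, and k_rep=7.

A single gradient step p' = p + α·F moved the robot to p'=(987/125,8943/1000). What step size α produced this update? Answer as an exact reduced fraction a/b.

α = 1/10

F_att = 1/4·(g−p) = 1/4·(-5,-2) = (-1.2500,-0.5000)
o1: d²=10 ≤ ρ²=28; F_rep = 7·(3,-1)/10² = (0.2100,-0.0700)
F = F_att + ΣF_rep = (-1.0400,-0.5700)
Δp = p'−p = (-0.1040,-0.0570); α = Δx/Fx = (-13/125) / (-26/25) = 1/10
check: Δy/Fy = (-57/1000) / (-57/100) = 1/10 ✓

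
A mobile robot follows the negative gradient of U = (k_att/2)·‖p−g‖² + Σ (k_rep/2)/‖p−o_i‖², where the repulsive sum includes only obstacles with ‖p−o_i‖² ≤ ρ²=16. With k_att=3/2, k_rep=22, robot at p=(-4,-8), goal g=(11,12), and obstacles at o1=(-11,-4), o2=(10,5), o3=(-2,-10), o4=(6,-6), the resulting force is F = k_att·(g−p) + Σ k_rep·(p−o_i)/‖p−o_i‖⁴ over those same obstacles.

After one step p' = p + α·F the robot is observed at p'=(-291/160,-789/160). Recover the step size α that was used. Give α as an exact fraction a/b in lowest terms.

α = 1/10

F_att = 3/2·(g−p) = 3/2·(15,20) = (22.5000,30.0000)
o1: d²=65 > ρ²=16 → inactive
o2: d²=365 > ρ²=16 → inactive
o3: d²=8 ≤ ρ²=16; F_rep = 22·(-2,2)/8² = (-0.6875,0.6875)
o4: d²=104 > ρ²=16 → inactive
F = F_att + ΣF_rep = (21.8125,30.6875)
Δp = p'−p = (2.1812,3.0688); α = Δx/Fx = (349/160) / (349/16) = 1/10
check: Δy/Fy = (491/160) / (491/16) = 1/10 ✓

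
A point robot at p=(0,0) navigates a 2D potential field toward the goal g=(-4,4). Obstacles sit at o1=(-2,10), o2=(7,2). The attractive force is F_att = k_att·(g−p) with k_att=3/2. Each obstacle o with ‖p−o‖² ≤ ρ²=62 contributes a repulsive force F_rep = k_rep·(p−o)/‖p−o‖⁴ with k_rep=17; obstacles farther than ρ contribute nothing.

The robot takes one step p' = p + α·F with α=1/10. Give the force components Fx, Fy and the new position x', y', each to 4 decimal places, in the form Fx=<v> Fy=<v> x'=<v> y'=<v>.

F_att = 3/2·(g−p) = 3/2·(-4,4) = (-6.0000,6.0000)
o1: d²=104 > ρ²=62 → inactive
o2: d²=53 ≤ ρ²=62; F_rep = 17·(-7,-2)/53² = (-0.0424,-0.0121)
F = F_att + ΣF_rep = (-6.0424,5.9879)
p' = p + 1/10·F = (-0.6042,0.5988)

Fx=-6.0424 Fy=5.9879 x'=-0.6042 y'=0.5988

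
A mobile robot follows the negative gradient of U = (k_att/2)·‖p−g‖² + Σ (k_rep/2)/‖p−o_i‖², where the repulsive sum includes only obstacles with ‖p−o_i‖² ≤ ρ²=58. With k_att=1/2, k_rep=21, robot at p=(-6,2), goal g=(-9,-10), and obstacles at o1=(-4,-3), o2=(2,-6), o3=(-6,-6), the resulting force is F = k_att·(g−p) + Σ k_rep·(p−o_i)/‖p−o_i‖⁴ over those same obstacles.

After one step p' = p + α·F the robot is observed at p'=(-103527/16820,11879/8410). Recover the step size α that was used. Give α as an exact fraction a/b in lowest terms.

α = 1/10

F_att = 1/2·(g−p) = 1/2·(-3,-12) = (-1.5000,-6.0000)
o1: d²=29 ≤ ρ²=58; F_rep = 21·(-2,5)/29² = (-0.0499,0.1249)
o2: d²=128 > ρ²=58 → inactive
o3: d²=64 > ρ²=58 → inactive
F = F_att + ΣF_rep = (-1.5499,-5.8751)
Δp = p'−p = (-0.1550,-0.5875); α = Δx/Fx = (-2607/16820) / (-2607/1682) = 1/10
check: Δy/Fy = (-4941/8410) / (-4941/841) = 1/10 ✓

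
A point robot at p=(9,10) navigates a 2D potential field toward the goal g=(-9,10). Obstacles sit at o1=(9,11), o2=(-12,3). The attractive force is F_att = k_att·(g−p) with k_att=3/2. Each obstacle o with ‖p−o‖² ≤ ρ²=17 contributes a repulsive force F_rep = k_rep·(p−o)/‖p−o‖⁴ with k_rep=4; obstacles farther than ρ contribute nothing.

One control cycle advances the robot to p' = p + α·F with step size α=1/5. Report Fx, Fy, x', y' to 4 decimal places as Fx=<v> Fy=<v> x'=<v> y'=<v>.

F_att = 3/2·(g−p) = 3/2·(-18,0) = (-27.0000,0.0000)
o1: d²=1 ≤ ρ²=17; F_rep = 4·(0,-1)/1² = (0.0000,-4.0000)
o2: d²=490 > ρ²=17 → inactive
F = F_att + ΣF_rep = (-27.0000,-4.0000)
p' = p + 1/5·F = (3.6000,9.2000)

Fx=-27.0000 Fy=-4.0000 x'=3.6000 y'=9.2000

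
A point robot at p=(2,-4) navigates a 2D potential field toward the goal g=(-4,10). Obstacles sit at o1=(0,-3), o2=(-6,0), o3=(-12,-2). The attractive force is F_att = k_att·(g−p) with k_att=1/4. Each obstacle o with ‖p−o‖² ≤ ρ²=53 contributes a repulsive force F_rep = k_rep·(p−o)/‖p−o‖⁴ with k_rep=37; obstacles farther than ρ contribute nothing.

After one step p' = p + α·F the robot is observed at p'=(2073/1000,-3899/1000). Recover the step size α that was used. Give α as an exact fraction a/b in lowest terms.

F_att = 1/4·(g−p) = 1/4·(-6,14) = (-1.5000,3.5000)
o1: d²=5 ≤ ρ²=53; F_rep = 37·(2,-1)/5² = (2.9600,-1.4800)
o2: d²=80 > ρ²=53 → inactive
o3: d²=200 > ρ²=53 → inactive
F = F_att + ΣF_rep = (1.4600,2.0200)
Δp = p'−p = (0.0730,0.1010); α = Δx/Fx = (73/1000) / (73/50) = 1/20
check: Δy/Fy = (101/1000) / (101/50) = 1/20 ✓

α = 1/20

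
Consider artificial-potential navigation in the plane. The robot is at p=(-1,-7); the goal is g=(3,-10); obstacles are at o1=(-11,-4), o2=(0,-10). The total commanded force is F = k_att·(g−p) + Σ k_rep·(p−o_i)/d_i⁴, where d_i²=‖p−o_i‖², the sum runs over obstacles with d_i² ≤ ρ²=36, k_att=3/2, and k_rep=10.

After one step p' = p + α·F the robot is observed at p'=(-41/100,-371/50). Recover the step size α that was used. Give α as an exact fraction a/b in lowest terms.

F_att = 3/2·(g−p) = 3/2·(4,-3) = (6.0000,-4.5000)
o1: d²=109 > ρ²=36 → inactive
o2: d²=10 ≤ ρ²=36; F_rep = 10·(-1,3)/10² = (-0.1000,0.3000)
F = F_att + ΣF_rep = (5.9000,-4.2000)
Δp = p'−p = (0.5900,-0.4200); α = Δx/Fx = (59/100) / (59/10) = 1/10
check: Δy/Fy = (-21/50) / (-21/5) = 1/10 ✓

α = 1/10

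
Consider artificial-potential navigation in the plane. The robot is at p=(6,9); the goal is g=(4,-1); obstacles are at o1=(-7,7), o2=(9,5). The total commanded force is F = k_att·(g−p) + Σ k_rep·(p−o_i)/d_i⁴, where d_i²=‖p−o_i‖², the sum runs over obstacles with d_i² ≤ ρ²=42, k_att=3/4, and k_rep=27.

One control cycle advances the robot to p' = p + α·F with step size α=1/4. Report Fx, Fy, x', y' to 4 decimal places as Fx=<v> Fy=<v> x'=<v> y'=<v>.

F_att = 3/4·(g−p) = 3/4·(-2,-10) = (-1.5000,-7.5000)
o1: d²=173 > ρ²=42 → inactive
o2: d²=25 ≤ ρ²=42; F_rep = 27·(-3,4)/25² = (-0.1296,0.1728)
F = F_att + ΣF_rep = (-1.6296,-7.3272)
p' = p + 1/4·F = (5.5926,7.1682)

Fx=-1.6296 Fy=-7.3272 x'=5.5926 y'=7.1682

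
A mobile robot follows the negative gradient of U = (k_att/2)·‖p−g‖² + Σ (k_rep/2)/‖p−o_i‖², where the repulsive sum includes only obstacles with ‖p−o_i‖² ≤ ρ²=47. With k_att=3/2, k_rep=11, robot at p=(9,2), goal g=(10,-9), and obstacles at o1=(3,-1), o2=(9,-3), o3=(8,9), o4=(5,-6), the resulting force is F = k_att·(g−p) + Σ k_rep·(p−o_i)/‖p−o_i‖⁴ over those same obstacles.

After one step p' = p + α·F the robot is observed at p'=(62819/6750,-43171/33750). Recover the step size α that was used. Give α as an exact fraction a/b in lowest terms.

α = 1/5

F_att = 3/2·(g−p) = 3/2·(1,-11) = (1.5000,-16.5000)
o1: d²=45 ≤ ρ²=47; F_rep = 11·(6,3)/45² = (0.0326,0.0163)
o2: d²=25 ≤ ρ²=47; F_rep = 11·(0,5)/25² = (0.0000,0.0880)
o3: d²=50 > ρ²=47 → inactive
o4: d²=80 > ρ²=47 → inactive
F = F_att + ΣF_rep = (1.5326,-16.3957)
Δp = p'−p = (0.3065,-3.2791); α = Δx/Fx = (2069/6750) / (2069/1350) = 1/5
check: Δy/Fy = (-110671/33750) / (-110671/6750) = 1/5 ✓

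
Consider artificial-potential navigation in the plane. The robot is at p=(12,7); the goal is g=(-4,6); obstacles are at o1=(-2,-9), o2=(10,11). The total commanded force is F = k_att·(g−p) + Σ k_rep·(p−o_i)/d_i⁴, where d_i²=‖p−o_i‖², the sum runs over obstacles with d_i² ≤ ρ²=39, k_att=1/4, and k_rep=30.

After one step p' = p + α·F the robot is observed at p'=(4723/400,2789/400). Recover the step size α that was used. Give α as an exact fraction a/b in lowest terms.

α = 1/20

F_att = 1/4·(g−p) = 1/4·(-16,-1) = (-4.0000,-0.2500)
o1: d²=452 > ρ²=39 → inactive
o2: d²=20 ≤ ρ²=39; F_rep = 30·(2,-4)/20² = (0.1500,-0.3000)
F = F_att + ΣF_rep = (-3.8500,-0.5500)
Δp = p'−p = (-0.1925,-0.0275); α = Δx/Fx = (-77/400) / (-77/20) = 1/20
check: Δy/Fy = (-11/400) / (-11/20) = 1/20 ✓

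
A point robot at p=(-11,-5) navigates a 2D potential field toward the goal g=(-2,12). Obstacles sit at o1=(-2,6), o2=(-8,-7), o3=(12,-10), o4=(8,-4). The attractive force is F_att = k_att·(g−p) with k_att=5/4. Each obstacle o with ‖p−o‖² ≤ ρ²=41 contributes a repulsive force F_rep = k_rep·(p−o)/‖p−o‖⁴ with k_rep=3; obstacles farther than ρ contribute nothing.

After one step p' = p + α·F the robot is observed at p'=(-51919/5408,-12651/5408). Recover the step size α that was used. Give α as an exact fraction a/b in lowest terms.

F_att = 5/4·(g−p) = 5/4·(9,17) = (11.2500,21.2500)
o1: d²=202 > ρ²=41 → inactive
o2: d²=13 ≤ ρ²=41; F_rep = 3·(-3,2)/13² = (-0.0533,0.0355)
o3: d²=554 > ρ²=41 → inactive
o4: d²=362 > ρ²=41 → inactive
F = F_att + ΣF_rep = (11.1967,21.2855)
Δp = p'−p = (1.3996,2.6607); α = Δx/Fx = (7569/5408) / (7569/676) = 1/8
check: Δy/Fy = (14389/5408) / (14389/676) = 1/8 ✓

α = 1/8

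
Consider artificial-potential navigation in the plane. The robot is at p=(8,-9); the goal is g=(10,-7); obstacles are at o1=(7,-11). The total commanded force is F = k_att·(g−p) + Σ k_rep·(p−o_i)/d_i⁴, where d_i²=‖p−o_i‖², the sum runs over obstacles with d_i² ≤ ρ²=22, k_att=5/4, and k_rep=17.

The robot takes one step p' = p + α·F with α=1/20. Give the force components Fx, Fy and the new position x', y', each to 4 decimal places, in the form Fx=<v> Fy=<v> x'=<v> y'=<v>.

F_att = 5/4·(g−p) = 5/4·(2,2) = (2.5000,2.5000)
o1: d²=5 ≤ ρ²=22; F_rep = 17·(1,2)/5² = (0.6800,1.3600)
F = F_att + ΣF_rep = (3.1800,3.8600)
p' = p + 1/20·F = (8.1590,-8.8070)

Fx=3.1800 Fy=3.8600 x'=8.1590 y'=-8.8070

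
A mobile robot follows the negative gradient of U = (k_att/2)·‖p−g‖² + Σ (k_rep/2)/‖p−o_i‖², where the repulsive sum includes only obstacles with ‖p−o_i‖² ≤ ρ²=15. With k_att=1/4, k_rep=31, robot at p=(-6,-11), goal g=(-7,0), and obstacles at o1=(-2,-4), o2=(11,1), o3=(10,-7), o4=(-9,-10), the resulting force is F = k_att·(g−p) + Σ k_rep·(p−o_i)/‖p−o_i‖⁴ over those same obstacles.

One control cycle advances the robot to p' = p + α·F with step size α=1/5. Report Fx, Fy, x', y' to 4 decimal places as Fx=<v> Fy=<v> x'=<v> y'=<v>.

F_att = 1/4·(g−p) = 1/4·(-1,11) = (-0.2500,2.7500)
o1: d²=65 > ρ²=15 → inactive
o2: d²=433 > ρ²=15 → inactive
o3: d²=272 > ρ²=15 → inactive
o4: d²=10 ≤ ρ²=15; F_rep = 31·(3,-1)/10² = (0.9300,-0.3100)
F = F_att + ΣF_rep = (0.6800,2.4400)
p' = p + 1/5·F = (-5.8640,-10.5120)

Fx=0.6800 Fy=2.4400 x'=-5.8640 y'=-10.5120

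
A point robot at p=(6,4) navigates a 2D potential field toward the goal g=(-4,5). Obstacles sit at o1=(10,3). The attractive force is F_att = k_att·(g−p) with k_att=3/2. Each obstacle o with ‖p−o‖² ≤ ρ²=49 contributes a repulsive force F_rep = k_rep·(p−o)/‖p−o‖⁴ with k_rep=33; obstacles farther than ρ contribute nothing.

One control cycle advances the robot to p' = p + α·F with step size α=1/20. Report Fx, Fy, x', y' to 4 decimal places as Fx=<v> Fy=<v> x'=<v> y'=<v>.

F_att = 3/2·(g−p) = 3/2·(-10,1) = (-15.0000,1.5000)
o1: d²=17 ≤ ρ²=49; F_rep = 33·(-4,1)/17² = (-0.4567,0.1142)
F = F_att + ΣF_rep = (-15.4567,1.6142)
p' = p + 1/20·F = (5.2272,4.0807)

Fx=-15.4567 Fy=1.6142 x'=5.2272 y'=4.0807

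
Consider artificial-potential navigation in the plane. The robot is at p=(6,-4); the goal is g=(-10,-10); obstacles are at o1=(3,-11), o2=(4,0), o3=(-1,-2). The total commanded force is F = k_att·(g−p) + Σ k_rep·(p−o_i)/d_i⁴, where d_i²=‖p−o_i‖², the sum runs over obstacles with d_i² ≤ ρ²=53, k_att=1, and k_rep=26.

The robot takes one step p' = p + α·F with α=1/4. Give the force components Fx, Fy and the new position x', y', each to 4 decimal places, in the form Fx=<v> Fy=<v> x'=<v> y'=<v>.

Fx=-15.8052 Fy=-6.2785 x'=2.0487 y'=-5.5696

F_att = 1·(g−p) = 1·(-16,-6) = (-16.0000,-6.0000)
o1: d²=58 > ρ²=53 → inactive
o2: d²=20 ≤ ρ²=53; F_rep = 26·(2,-4)/20² = (0.1300,-0.2600)
o3: d²=53 ≤ ρ²=53; F_rep = 26·(7,-2)/53² = (0.0648,-0.0185)
F = F_att + ΣF_rep = (-15.8052,-6.2785)
p' = p + 1/4·F = (2.0487,-5.5696)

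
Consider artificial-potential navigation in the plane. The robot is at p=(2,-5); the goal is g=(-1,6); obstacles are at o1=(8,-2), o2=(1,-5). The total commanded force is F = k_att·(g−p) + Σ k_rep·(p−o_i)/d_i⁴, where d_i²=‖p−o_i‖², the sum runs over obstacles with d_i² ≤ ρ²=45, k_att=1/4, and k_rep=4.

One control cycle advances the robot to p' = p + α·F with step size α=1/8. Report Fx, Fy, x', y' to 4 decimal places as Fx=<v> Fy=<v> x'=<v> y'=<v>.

Fx=3.2381 Fy=2.7441 x'=2.4048 y'=-4.6570

F_att = 1/4·(g−p) = 1/4·(-3,11) = (-0.7500,2.7500)
o1: d²=45 ≤ ρ²=45; F_rep = 4·(-6,-3)/45² = (-0.0119,-0.0059)
o2: d²=1 ≤ ρ²=45; F_rep = 4·(1,0)/1² = (4.0000,0.0000)
F = F_att + ΣF_rep = (3.2381,2.7441)
p' = p + 1/8·F = (2.4048,-4.6570)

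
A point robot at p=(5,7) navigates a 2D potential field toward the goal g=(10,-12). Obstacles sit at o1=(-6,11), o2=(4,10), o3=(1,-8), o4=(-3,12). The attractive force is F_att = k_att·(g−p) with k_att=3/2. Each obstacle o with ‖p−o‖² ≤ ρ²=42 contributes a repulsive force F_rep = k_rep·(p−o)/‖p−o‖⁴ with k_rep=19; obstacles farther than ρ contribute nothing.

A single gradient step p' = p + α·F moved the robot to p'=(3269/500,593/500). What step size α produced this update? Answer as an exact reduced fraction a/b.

α = 1/5

F_att = 3/2·(g−p) = 3/2·(5,-19) = (7.5000,-28.5000)
o1: d²=137 > ρ²=42 → inactive
o2: d²=10 ≤ ρ²=42; F_rep = 19·(1,-3)/10² = (0.1900,-0.5700)
o3: d²=241 > ρ²=42 → inactive
o4: d²=89 > ρ²=42 → inactive
F = F_att + ΣF_rep = (7.6900,-29.0700)
Δp = p'−p = (1.5380,-5.8140); α = Δx/Fx = (769/500) / (769/100) = 1/5
check: Δy/Fy = (-2907/500) / (-2907/100) = 1/5 ✓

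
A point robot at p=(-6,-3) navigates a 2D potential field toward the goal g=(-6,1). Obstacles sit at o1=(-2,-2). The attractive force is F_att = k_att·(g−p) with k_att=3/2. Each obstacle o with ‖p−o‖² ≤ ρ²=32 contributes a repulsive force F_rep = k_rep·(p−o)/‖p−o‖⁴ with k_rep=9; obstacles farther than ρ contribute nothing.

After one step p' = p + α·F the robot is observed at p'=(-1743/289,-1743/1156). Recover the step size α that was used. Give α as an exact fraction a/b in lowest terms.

α = 1/4

F_att = 3/2·(g−p) = 3/2·(0,4) = (0.0000,6.0000)
o1: d²=17 ≤ ρ²=32; F_rep = 9·(-4,-1)/17² = (-0.1246,-0.0311)
F = F_att + ΣF_rep = (-0.1246,5.9689)
Δp = p'−p = (-0.0311,1.4922); α = Δx/Fx = (-9/289) / (-36/289) = 1/4
check: Δy/Fy = (1725/1156) / (1725/289) = 1/4 ✓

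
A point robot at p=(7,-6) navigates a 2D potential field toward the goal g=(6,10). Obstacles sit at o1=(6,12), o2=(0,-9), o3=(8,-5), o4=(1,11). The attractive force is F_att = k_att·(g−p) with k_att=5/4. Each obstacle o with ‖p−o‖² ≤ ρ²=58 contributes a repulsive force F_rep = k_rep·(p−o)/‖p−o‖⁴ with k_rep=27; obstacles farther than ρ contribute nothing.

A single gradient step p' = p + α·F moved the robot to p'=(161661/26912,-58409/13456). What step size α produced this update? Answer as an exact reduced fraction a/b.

α = 1/8

F_att = 5/4·(g−p) = 5/4·(-1,16) = (-1.2500,20.0000)
o1: d²=325 > ρ²=58 → inactive
o2: d²=58 ≤ ρ²=58; F_rep = 27·(7,3)/58² = (0.0562,0.0241)
o3: d²=2 ≤ ρ²=58; F_rep = 27·(-1,-1)/2² = (-6.7500,-6.7500)
o4: d²=325 > ρ²=58 → inactive
F = F_att + ΣF_rep = (-7.9438,13.2741)
Δp = p'−p = (-0.9930,1.6593); α = Δx/Fx = (-26723/26912) / (-26723/3364) = 1/8
check: Δy/Fy = (22327/13456) / (22327/1682) = 1/8 ✓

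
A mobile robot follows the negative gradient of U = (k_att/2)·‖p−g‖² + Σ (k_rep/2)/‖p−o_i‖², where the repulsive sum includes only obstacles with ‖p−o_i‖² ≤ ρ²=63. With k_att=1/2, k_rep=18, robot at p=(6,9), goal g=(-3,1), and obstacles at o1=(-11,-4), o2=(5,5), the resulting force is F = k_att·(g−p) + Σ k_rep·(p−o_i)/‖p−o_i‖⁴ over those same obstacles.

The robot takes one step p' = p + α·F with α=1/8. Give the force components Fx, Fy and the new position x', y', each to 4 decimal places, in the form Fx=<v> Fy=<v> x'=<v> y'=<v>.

F_att = 1/2·(g−p) = 1/2·(-9,-8) = (-4.5000,-4.0000)
o1: d²=458 > ρ²=63 → inactive
o2: d²=17 ≤ ρ²=63; F_rep = 18·(1,4)/17² = (0.0623,0.2491)
F = F_att + ΣF_rep = (-4.4377,-3.7509)
p' = p + 1/8·F = (5.4453,8.5311)

Fx=-4.4377 Fy=-3.7509 x'=5.4453 y'=8.5311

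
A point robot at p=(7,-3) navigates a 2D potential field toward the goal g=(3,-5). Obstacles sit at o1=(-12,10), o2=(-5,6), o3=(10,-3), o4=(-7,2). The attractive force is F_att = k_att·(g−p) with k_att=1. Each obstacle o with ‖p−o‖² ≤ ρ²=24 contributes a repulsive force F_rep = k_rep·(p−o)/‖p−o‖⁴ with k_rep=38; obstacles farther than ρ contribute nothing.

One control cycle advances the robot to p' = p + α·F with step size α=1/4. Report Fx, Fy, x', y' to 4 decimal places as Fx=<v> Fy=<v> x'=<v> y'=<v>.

F_att = 1·(g−p) = 1·(-4,-2) = (-4.0000,-2.0000)
o1: d²=530 > ρ²=24 → inactive
o2: d²=225 > ρ²=24 → inactive
o3: d²=9 ≤ ρ²=24; F_rep = 38·(-3,0)/9² = (-1.4074,0.0000)
o4: d²=221 > ρ²=24 → inactive
F = F_att + ΣF_rep = (-5.4074,-2.0000)
p' = p + 1/4·F = (5.6481,-3.5000)

Fx=-5.4074 Fy=-2.0000 x'=5.6481 y'=-3.5000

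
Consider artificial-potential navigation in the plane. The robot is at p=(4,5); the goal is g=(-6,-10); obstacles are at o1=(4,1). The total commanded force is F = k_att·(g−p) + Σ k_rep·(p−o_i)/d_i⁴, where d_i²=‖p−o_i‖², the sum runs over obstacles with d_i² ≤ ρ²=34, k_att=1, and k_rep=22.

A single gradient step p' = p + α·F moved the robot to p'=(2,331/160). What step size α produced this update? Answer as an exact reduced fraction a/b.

F_att = 1·(g−p) = 1·(-10,-15) = (-10.0000,-15.0000)
o1: d²=16 ≤ ρ²=34; F_rep = 22·(0,4)/16² = (0.0000,0.3438)
F = F_att + ΣF_rep = (-10.0000,-14.6562)
Δp = p'−p = (-2.0000,-2.9312); α = Δx/Fx = (-2) / (-10) = 1/5
check: Δy/Fy = (-469/160) / (-469/32) = 1/5 ✓

α = 1/5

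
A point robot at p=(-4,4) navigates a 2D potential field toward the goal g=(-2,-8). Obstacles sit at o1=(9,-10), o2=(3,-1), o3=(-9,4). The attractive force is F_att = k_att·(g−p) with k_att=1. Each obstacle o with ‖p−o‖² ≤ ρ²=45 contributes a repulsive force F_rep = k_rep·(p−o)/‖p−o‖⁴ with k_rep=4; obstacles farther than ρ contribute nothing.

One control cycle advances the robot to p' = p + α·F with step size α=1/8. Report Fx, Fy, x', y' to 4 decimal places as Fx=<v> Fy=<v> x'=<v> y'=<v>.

Fx=2.0320 Fy=-12.0000 x'=-3.7460 y'=2.5000

F_att = 1·(g−p) = 1·(2,-12) = (2.0000,-12.0000)
o1: d²=365 > ρ²=45 → inactive
o2: d²=74 > ρ²=45 → inactive
o3: d²=25 ≤ ρ²=45; F_rep = 4·(5,0)/25² = (0.0320,0.0000)
F = F_att + ΣF_rep = (2.0320,-12.0000)
p' = p + 1/8·F = (-3.7460,2.5000)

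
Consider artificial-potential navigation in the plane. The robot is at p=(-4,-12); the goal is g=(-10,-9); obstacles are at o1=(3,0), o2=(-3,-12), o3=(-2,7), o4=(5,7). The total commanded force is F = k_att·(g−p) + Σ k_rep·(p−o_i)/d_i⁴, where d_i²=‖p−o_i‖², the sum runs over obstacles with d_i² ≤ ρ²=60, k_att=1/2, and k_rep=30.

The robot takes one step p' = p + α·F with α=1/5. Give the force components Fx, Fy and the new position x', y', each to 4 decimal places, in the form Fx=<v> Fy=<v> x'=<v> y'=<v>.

F_att = 1/2·(g−p) = 1/2·(-6,3) = (-3.0000,1.5000)
o1: d²=193 > ρ²=60 → inactive
o2: d²=1 ≤ ρ²=60; F_rep = 30·(-1,0)/1² = (-30.0000,0.0000)
o3: d²=365 > ρ²=60 → inactive
o4: d²=442 > ρ²=60 → inactive
F = F_att + ΣF_rep = (-33.0000,1.5000)
p' = p + 1/5·F = (-10.6000,-11.7000)

Fx=-33.0000 Fy=1.5000 x'=-10.6000 y'=-11.7000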